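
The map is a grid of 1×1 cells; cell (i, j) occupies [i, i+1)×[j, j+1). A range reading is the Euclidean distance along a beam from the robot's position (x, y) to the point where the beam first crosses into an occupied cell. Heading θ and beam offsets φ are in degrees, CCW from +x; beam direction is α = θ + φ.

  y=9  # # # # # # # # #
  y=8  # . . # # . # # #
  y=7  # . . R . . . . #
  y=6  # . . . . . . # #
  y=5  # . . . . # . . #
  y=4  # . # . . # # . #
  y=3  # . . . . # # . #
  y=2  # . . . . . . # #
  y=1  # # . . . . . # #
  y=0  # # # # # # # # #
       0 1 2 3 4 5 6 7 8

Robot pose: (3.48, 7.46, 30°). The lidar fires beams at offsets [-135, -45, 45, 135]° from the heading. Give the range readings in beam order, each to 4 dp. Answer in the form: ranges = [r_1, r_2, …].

beam 1: φ=-135°, α=255°
  dir = (cos 255°, sin 255°) = (-0.2588, -0.9659); from cell (3,7)
  next x-line at t=1.8546, next y-line at t=0.4762; Δt_x=3.8637, Δt_y=1.0353
    y: enter (3,6) at t=0.4762
    y: enter (3,5) at t=1.5115
    x: enter (2,5) at t=1.8546
    y: enter (2,4) at t=2.5468 ← occupied
  → r_1 = 2.5468
beam 2: φ=-45°, α=345°
  dir = (cos 345°, sin 345°) = (0.9659, -0.2588); from cell (3,7)
  next x-line at t=0.5383, next y-line at t=1.7773; Δt_x=1.0353, Δt_y=3.8637
    x: enter (4,7) at t=0.5383
    x: enter (5,7) at t=1.5736
    y: enter (5,6) at t=1.7773
    x: enter (6,6) at t=2.6089
    x: enter (7,6) at t=3.6442 ← occupied
  → r_2 = 3.6442
beam 3: φ=45°, α=75°
  dir = (cos 75°, sin 75°) = (0.2588, 0.9659); from cell (3,7)
  next x-line at t=2.0091, next y-line at t=0.5590; Δt_x=3.8637, Δt_y=1.0353
    y: enter (3,8) at t=0.5590 ← occupied
  → r_3 = 0.5590
beam 4: φ=135°, α=165°
  dir = (cos 165°, sin 165°) = (-0.9659, 0.2588); from cell (3,7)
  next x-line at t=0.4969, next y-line at t=2.0864; Δt_x=1.0353, Δt_y=3.8637
    x: enter (2,7) at t=0.4969
    x: enter (1,7) at t=1.5322
    y: enter (1,8) at t=2.0864
    x: enter (0,8) at t=2.5675 ← occupied
  → r_4 = 2.5675

ranges = [2.5468, 3.6442, 0.5590, 2.5675]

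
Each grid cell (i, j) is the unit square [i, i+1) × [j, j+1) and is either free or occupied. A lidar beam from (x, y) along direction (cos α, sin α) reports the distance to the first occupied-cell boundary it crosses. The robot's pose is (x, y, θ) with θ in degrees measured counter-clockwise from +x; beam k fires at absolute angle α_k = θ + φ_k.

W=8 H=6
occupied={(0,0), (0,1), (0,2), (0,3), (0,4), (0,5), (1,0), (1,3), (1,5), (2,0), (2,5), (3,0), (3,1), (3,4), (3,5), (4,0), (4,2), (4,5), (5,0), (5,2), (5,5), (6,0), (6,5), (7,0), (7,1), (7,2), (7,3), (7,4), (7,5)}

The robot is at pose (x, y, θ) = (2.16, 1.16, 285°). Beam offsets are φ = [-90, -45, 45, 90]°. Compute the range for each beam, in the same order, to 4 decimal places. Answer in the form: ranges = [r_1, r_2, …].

beam 1: φ=-90°, α=195°
  d=(-0.9659,-0.2588)  start (2,1)  tX=0.1656 tY=0.6182  stride 1/|dx|=1.0353 1/|dy|=3.8637
    cross x-line → (1,1), t=0.1656
    cross y-line → (1,0), t=0.6182 (wall)
  → r_1 = 0.6182
beam 2: φ=-45°, α=240°
  d=(-0.5000,-0.8660)  start (2,1)  tX=0.3200 tY=0.1848  stride 1/|dx|=2.0000 1/|dy|=1.1547
    cross y-line → (2,0), t=0.1848 (wall)
  → r_2 = 0.1848
beam 3: φ=45°, α=330°
  d=(0.8660,-0.5000)  start (2,1)  tX=0.9699 tY=0.3200  stride 1/|dx|=1.1547 1/|dy|=2.0000
    cross y-line → (2,0), t=0.3200 (wall)
  → r_3 = 0.3200
beam 4: φ=90°, α=15°
  d=(0.9659,0.2588)  start (2,1)  tX=0.8696 tY=3.2455  stride 1/|dx|=1.0353 1/|dy|=3.8637
    cross x-line → (3,1), t=0.8696 (wall)
  → r_4 = 0.8696

ranges = [0.6182, 0.1848, 0.3200, 0.8696]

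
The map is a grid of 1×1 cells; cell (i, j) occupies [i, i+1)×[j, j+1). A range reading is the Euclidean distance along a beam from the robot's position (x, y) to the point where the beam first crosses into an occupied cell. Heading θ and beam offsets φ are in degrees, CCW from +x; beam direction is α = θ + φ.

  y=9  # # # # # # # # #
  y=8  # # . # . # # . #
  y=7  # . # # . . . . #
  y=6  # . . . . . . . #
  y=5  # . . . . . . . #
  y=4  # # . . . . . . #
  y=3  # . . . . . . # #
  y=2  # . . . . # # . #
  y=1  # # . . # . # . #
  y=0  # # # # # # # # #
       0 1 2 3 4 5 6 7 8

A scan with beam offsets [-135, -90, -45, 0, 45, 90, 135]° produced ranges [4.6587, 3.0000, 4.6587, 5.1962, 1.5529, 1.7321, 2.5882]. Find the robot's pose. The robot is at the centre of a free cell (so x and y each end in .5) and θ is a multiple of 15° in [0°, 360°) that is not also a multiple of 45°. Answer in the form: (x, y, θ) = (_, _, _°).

Enumerate (i+0.5, j+0.5, θ) over the 43 free cells and 16 admissible headings. For each, cast all 7 beams and compare to the given ranges.
  (2.5, 8.5, 15°): beam 1 = 0.5774 ≠ 4.6587 ✗
  (4.5, 8.5, 30°): beam 1 = 7.7646 ≠ 4.6587 ✗
  (6.5, 4.5, 255°): beam 1 = 5.0000 ≠ 4.6587 ✗
  …
  (3.5, 5.5, 30°): r_1=4.6587, r_2=3.0000, r_3=4.6587, r_4=5.1962, r_5=1.5529, r_6=1.7321, r_7=2.5882 — all match ✓
Unique over the lattice → pose = (3.5, 5.5, 30°).

(x, y, θ) = (3.5, 5.5, 30°)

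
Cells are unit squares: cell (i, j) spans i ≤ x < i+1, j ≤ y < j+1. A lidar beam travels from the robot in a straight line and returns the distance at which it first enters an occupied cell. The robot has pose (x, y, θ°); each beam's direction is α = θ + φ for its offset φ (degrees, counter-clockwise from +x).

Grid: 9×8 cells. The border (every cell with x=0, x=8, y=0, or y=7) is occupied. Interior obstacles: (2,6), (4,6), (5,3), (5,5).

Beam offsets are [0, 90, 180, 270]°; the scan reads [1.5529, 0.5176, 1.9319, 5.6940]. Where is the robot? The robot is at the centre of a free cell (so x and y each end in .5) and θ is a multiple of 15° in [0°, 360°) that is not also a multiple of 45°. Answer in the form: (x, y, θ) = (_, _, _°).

(x, y, θ) = (2.5, 1.5, 165°)

Candidates: 38 free-cell centres × 16 headings = 608 poses. Raycast each; keep the one whose scan matches to 4 dp.
  (5.5, 6.5, 30°): beam 1 = 1.0000 ≠ 1.5529 ✗
  (4.5, 2.5, 60°): beam 1 = 1.0000 ≠ 1.5529 ✗
  (6.5, 6.5, 285°): beam 1 = 5.6940 ≠ 1.5529 ✗
  (1.5, 5.5, 240°): beam 1 = 1.0000 ≠ 1.5529 ✗
  …
  (2.5, 1.5, 165°): r_1=1.5529, r_2=0.5176, r_3=1.9319, r_4=5.6940 — all match ✓
Only this pose fits every beam.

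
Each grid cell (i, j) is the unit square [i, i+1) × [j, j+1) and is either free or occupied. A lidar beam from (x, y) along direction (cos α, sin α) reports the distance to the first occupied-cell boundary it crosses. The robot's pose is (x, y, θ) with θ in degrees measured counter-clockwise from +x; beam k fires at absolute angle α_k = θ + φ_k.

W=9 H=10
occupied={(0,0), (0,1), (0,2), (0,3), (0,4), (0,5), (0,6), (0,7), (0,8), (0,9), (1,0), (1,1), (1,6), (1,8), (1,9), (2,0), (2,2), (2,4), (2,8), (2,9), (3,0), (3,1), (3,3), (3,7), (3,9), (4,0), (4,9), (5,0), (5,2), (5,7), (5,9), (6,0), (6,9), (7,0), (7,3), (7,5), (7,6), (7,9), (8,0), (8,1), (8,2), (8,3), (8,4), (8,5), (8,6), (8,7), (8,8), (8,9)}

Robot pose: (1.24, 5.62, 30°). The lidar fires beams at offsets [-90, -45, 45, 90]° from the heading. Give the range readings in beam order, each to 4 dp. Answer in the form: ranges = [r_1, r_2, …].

ranges = [1.5200, 6.2592, 0.3934, 0.4388]

beam 1: φ=-90°, α=300°
  dir = (cos 300°, sin 300°) = (0.5000, -0.8660); from cell (1,5)
  next x-line at t=1.5200, next y-line at t=0.7159; Δt_x=2.0000, Δt_y=1.1547
    y: enter (1,4) at t=0.7159
    x: enter (2,4) at t=1.5200 ← occupied
  → r_1 = 1.5200
beam 2: φ=-45°, α=345°
  dir = (cos 345°, sin 345°) = (0.9659, -0.2588); from cell (1,5)
  next x-line at t=0.7868, next y-line at t=2.3955; Δt_x=1.0353, Δt_y=3.8637
    x: enter (2,5) at t=0.7868
    x: enter (3,5) at t=1.8221
    y: enter (3,4) at t=2.3955
    x: enter (4,4) at t=2.8574
    x: enter (5,4) at t=3.8926
    x: enter (6,4) at t=4.9279
    x: enter (7,4) at t=5.9632
    y: enter (7,3) at t=6.2592 ← occupied
  → r_2 = 6.2592
beam 3: φ=45°, α=75°
  dir = (cos 75°, sin 75°) = (0.2588, 0.9659); from cell (1,5)
  next x-line at t=2.9364, next y-line at t=0.3934; Δt_x=3.8637, Δt_y=1.0353
    y: enter (1,6) at t=0.3934 ← occupied
  → r_3 = 0.3934
beam 4: φ=90°, α=120°
  dir = (cos 120°, sin 120°) = (-0.5000, 0.8660); from cell (1,5)
  next x-line at t=0.4800, next y-line at t=0.4388; Δt_x=2.0000, Δt_y=1.1547
    y: enter (1,6) at t=0.4388 ← occupied
  → r_4 = 0.4388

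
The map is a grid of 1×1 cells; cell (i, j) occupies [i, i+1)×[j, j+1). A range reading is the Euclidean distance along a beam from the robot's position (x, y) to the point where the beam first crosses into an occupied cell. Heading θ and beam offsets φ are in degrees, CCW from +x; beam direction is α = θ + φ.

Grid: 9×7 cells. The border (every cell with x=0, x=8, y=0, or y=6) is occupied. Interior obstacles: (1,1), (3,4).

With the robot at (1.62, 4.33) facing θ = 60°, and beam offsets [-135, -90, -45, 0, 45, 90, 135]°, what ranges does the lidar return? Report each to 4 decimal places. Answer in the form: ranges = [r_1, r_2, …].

beam 1: φ=-135°, α=285°
  d=(0.2588,-0.9659)  start (1,4)  tX=1.4682 tY=0.3416  stride 1/|dx|=3.8637 1/|dy|=1.0353
    cross y-line → (1,3), t=0.3416
    cross y-line → (1,2), t=1.3769
    cross x-line → (2,2), t=1.4682
    cross y-line → (2,1), t=2.4122
    cross y-line → (2,0), t=3.4475 (wall)
  → r_1 = 3.4475
beam 2: φ=-90°, α=330°
  d=(0.8660,-0.5000)  start (1,4)  tX=0.4388 tY=0.6600  stride 1/|dx|=1.1547 1/|dy|=2.0000
    cross x-line → (2,4), t=0.4388
    cross y-line → (2,3), t=0.6600
    cross x-line → (3,3), t=1.5935
    cross y-line → (3,2), t=2.6600
    cross x-line → (4,2), t=2.7482
    cross x-line → (5,2), t=3.9029
    cross y-line → (5,1), t=4.6600
    cross x-line → (6,1), t=5.0576
    cross x-line → (7,1), t=6.2123
    cross y-line → (7,0), t=6.6600 (wall)
  → r_2 = 6.6600
beam 3: φ=-45°, α=15°
  d=(0.9659,0.2588)  start (1,4)  tX=0.3934 tY=2.5887  stride 1/|dx|=1.0353 1/|dy|=3.8637
    cross x-line → (2,4), t=0.3934
    cross x-line → (3,4), t=1.4287 (wall)
  → r_3 = 1.4287
beam 4: φ=0°, α=60°
  d=(0.5000,0.8660)  start (1,4)  tX=0.7600 tY=0.7736  stride 1/|dx|=2.0000 1/|dy|=1.1547
    cross x-line → (2,4), t=0.7600
    cross y-line → (2,5), t=0.7736
    cross y-line → (2,6), t=1.9283 (wall)
  → r_4 = 1.9283
beam 5: φ=45°, α=105°
  d=(-0.2588,0.9659)  start (1,4)  tX=2.3955 tY=0.6936  stride 1/|dx|=3.8637 1/|dy|=1.0353
    cross y-line → (1,5), t=0.6936
    cross y-line → (1,6), t=1.7289 (wall)
  → r_5 = 1.7289
beam 6: φ=90°, α=150°
  d=(-0.8660,0.5000)  start (1,4)  tX=0.7159 tY=1.3400  stride 1/|dx|=1.1547 1/|dy|=2.0000
    cross x-line → (0,4), t=0.7159 (wall)
  → r_6 = 0.7159
beam 7: φ=135°, α=195°
  d=(-0.9659,-0.2588)  start (1,4)  tX=0.6419 tY=1.2750  stride 1/|dx|=1.0353 1/|dy|=3.8637
    cross x-line → (0,4), t=0.6419 (wall)
  → r_7 = 0.6419

ranges = [3.4475, 6.6600, 1.4287, 1.9283, 1.7289, 0.7159, 0.6419]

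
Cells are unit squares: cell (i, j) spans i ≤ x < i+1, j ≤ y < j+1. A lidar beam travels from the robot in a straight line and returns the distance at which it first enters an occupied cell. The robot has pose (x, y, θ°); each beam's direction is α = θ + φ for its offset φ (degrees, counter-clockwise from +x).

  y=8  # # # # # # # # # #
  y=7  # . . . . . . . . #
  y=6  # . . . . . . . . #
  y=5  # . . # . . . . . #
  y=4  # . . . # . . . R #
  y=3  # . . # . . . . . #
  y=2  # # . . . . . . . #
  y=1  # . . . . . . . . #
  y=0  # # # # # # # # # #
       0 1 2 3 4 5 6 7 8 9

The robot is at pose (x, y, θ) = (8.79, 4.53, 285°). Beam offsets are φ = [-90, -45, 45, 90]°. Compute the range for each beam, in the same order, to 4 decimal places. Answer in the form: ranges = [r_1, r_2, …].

beam 1: φ=-90°, α=195°
  cosα=-0.9659 sinα=-0.2588 | (8,4) | tMaxX 0.8179 tMaxY 2.0478 | tΔX 1.0353 tΔY 3.8637
    t=0.8179 [x] (7,4)
    t=1.8531 [x] (6,4)
    t=2.0478 [y] (6,3)
    t=2.8884 [x] (5,3)
    t=3.9237 [x] (4,3)
    t=4.9590 [x] (3,3) — stop
  → r_1 = 4.9590
beam 2: φ=-45°, α=240°
  cosα=-0.5000 sinα=-0.8660 | (8,4) | tMaxX 1.5800 tMaxY 0.6120 | tΔX 2.0000 tΔY 1.1547
    t=0.6120 [y] (8,3)
    t=1.5800 [x] (7,3)
    t=1.7667 [y] (7,2)
    t=2.9214 [y] (7,1)
    t=3.5800 [x] (6,1)
    t=4.0761 [y] (6,0) — stop
  → r_2 = 4.0761
beam 3: φ=45°, α=330°
  cosα=0.8660 sinα=-0.5000 | (8,4) | tMaxX 0.2425 tMaxY 1.0600 | tΔX 1.1547 tΔY 2.0000
    t=0.2425 [x] (9,4) — stop
  → r_3 = 0.2425
beam 4: φ=90°, α=15°
  cosα=0.9659 sinα=0.2588 | (8,4) | tMaxX 0.2174 tMaxY 1.8159 | tΔX 1.0353 tΔY 3.8637
    t=0.2174 [x] (9,4) — stop
  → r_4 = 0.2174

ranges = [4.9590, 4.0761, 0.2425, 0.2174]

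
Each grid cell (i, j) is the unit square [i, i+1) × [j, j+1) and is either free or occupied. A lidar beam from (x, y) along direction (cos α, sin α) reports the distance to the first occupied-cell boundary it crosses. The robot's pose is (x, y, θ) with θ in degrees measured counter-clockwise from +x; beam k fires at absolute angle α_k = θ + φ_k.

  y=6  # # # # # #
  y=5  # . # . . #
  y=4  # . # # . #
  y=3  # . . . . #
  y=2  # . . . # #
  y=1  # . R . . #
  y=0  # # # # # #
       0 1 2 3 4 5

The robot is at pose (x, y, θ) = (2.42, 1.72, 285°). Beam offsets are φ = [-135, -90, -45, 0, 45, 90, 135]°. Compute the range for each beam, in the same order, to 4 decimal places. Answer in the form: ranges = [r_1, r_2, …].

beam 1: φ=-135°, α=150°
  direction (-0.8660, 0.5000); cell (2,1); t to first gridline: x 0.4850, y 0.5600 (then +1.1547 / +2.0000)
    (1,1) via x @ 0.4850
    (1,2) via y @ 0.5600
    (0,2) via x @ 1.6397  # hit
  → r_1 = 1.6397
beam 2: φ=-90°, α=195°
  direction (-0.9659, -0.2588); cell (2,1); t to first gridline: x 0.4348, y 2.7819 (then +1.0353 / +3.8637)
    (1,1) via x @ 0.4348
    (0,1) via x @ 1.4701  # hit
  → r_2 = 1.4701
beam 3: φ=-45°, α=240°
  direction (-0.5000, -0.8660); cell (2,1); t to first gridline: x 0.8400, y 0.8314 (then +2.0000 / +1.1547)
    (2,0) via y @ 0.8314  # hit
  → r_3 = 0.8314
beam 4: φ=0°, α=285°
  direction (0.2588, -0.9659); cell (2,1); t to first gridline: x 2.2409, y 0.7454 (then +3.8637 / +1.0353)
    (2,0) via y @ 0.7454  # hit
  → r_4 = 0.7454
beam 5: φ=45°, α=330°
  direction (0.8660, -0.5000); cell (2,1); t to first gridline: x 0.6697, y 1.4400 (then +1.1547 / +2.0000)
    (3,1) via x @ 0.6697
    (3,0) via y @ 1.4400  # hit
  → r_5 = 1.4400
beam 6: φ=90°, α=15°
  direction (0.9659, 0.2588); cell (2,1); t to first gridline: x 0.6005, y 1.0818 (then +1.0353 / +3.8637)
    (3,1) via x @ 0.6005
    (3,2) via y @ 1.0818
    (4,2) via x @ 1.6357  # hit
  → r_6 = 1.6357
beam 7: φ=135°, α=60°
  direction (0.5000, 0.8660); cell (2,1); t to first gridline: x 1.1600, y 0.3233 (then +2.0000 / +1.1547)
    (2,2) via y @ 0.3233
    (3,2) via x @ 1.1600
    (3,3) via y @ 1.4780
    (3,4) via y @ 2.6327  # hit
  → r_7 = 2.6327

ranges = [1.6397, 1.4701, 0.8314, 0.7454, 1.4400, 1.6357, 2.6327]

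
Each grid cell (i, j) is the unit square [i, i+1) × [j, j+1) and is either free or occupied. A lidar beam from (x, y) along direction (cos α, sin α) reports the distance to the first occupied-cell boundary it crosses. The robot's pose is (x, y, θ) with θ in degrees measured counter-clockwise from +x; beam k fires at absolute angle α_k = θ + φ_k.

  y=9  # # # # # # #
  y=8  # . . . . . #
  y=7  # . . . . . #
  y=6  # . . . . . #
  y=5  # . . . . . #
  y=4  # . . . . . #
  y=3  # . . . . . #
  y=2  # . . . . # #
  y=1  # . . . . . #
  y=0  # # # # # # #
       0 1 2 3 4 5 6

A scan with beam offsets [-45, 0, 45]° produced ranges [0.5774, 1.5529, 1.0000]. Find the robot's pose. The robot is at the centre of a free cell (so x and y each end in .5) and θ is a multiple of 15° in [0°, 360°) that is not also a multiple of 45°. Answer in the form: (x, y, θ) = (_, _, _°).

(x, y, θ) = (4.5, 1.5, 345°)

Enumerate (i+0.5, j+0.5, θ) over the 39 free cells and 16 admissible headings. For each, cast all 3 beams and compare to the given ranges.
  (1.5, 2.5, 195°): beam 2 = 0.5176 ≠ 1.5529 ✗
  (1.5, 4.5, 30°): beam 1 = 4.6587 ≠ 0.5774 ✗
  (1.5, 3.5, 285°): beam 1 = 1.0000 ≠ 0.5774 ✗
  (4.5, 2.5, 240°): beam 1 = 3.6235 ≠ 0.5774 ✗
  …
  (4.5, 1.5, 345°): r_1=0.5774, r_2=1.5529, r_3=1.0000 — all match ✓
Unique over the lattice → pose = (4.5, 1.5, 345°).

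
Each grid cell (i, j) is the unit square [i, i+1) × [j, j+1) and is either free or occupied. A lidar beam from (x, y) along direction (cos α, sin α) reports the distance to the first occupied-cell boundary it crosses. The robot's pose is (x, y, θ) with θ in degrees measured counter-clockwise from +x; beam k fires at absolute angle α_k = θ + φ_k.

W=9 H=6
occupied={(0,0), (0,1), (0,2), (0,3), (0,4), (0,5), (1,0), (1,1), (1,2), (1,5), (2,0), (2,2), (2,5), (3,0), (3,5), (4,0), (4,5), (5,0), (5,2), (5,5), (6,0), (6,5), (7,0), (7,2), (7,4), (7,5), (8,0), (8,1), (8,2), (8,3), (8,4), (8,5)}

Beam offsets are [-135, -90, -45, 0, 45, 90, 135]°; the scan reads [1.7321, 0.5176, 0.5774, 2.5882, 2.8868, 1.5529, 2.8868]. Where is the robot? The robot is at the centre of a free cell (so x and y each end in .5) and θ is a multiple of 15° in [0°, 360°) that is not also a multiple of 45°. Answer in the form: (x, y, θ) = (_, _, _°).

(x, y, θ) = (4.5, 2.5, 75°)

The pose lattice has 22·16 = 352 candidates. Test each by forward raycasting.
  (2.5, 1.5, 15°): beam 1 = 0.5774 ≠ 1.7321 ✗
  (1.5, 3.5, 165°): beam 1 = 3.0000 ≠ 1.7321 ✗
  (4.5, 4.5, 285°): beam 1 = 1.0000 ≠ 1.7321 ✗
  (5.5, 4.5, 255°): beam 1 = 0.5774 ≠ 1.7321 ✗
  …
  (4.5, 2.5, 75°): r_1=1.7321, r_2=0.5176, r_3=0.5774, r_4=2.5882, r_5=2.8868, r_6=1.5529, r_7=2.8868 — all match ✓
Unique over the lattice → pose = (4.5, 2.5, 75°).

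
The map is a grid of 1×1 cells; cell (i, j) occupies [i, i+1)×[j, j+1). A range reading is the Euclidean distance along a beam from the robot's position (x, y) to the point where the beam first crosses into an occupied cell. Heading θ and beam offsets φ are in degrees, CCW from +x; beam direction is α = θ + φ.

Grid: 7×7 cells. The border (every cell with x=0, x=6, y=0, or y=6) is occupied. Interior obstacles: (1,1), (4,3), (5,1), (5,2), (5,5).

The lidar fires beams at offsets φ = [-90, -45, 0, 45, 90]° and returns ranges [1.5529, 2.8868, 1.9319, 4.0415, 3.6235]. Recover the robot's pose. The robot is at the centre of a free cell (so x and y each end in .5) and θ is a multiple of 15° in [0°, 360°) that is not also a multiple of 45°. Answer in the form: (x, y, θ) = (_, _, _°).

(x, y, θ) = (2.5, 2.5, 15°)

The pose lattice has 20·16 = 320 candidates. Test each by forward raycasting.
  (4.5, 5.5, 285°): beam 1 = 3.6235 ≠ 1.5529 ✗
  (4.5, 2.5, 210°): beam 1 = 0.5774 ≠ 1.5529 ✗
  (2.5, 1.5, 255°): beam 1 = 0.5176 ≠ 1.5529 ✗
  (2.5, 3.5, 120°): beam 1 = 3.0000 ≠ 1.5529 ✗
  …
  (2.5, 2.5, 15°): r_1=1.5529, r_2=2.8868, r_3=1.9319, r_4=4.0415, r_5=3.6235 — all match ✓
No second candidate reproduces the full scan.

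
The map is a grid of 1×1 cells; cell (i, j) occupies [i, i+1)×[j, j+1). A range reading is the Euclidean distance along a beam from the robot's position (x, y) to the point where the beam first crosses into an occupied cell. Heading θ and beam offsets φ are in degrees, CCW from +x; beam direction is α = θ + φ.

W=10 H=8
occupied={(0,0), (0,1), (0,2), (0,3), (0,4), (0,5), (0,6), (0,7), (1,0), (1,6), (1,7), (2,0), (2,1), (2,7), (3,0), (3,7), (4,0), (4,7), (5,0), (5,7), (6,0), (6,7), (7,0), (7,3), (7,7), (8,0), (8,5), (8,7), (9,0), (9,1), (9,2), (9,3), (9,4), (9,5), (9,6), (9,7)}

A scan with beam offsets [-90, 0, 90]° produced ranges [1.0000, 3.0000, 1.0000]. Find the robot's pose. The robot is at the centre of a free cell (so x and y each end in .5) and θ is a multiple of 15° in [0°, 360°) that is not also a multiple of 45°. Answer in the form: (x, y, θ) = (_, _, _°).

Candidates: 44 free-cell centres × 16 headings = 704 poses. Raycast each; keep the one whose scan matches to 4 dp.
  (2.5, 2.5, 300°): beam 1 = 1.7321 ≠ 1.0000 ✗
  (1.5, 2.5, 210°): beam 2 = 0.5774 ≠ 3.0000 ✗
  (5.5, 2.5, 210°): beam 1 = 5.1962 ≠ 1.0000 ✗
  (3.5, 4.5, 75°): beam 1 = 3.6235 ≠ 1.0000 ✗
  …
  (8.5, 2.5, 210°): r_1=1.0000, r_2=3.0000, r_3=1.0000 — all match ✓
Unique over the lattice → pose = (8.5, 2.5, 210°).

(x, y, θ) = (8.5, 2.5, 210°)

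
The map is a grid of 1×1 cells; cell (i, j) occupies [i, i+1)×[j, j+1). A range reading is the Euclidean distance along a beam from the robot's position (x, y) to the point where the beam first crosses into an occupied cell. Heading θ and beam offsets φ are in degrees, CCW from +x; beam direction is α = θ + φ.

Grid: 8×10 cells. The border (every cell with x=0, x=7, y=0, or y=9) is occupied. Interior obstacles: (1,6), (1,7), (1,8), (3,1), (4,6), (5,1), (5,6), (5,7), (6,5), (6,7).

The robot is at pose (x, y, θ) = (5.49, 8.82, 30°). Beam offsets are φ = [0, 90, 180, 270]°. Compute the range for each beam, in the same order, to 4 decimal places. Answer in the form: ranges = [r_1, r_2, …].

ranges = [0.3600, 0.2078, 4.0299, 0.9469]

beam 1: φ=0°, α=30°
  cosα=0.8660 sinα=0.5000 | (5,8) | tMaxX 0.5889 tMaxY 0.3600 | tΔX 1.1547 tΔY 2.0000
    t=0.3600 [y] (5,9) — stop
  → r_1 = 0.3600
beam 2: φ=90°, α=120°
  cosα=-0.5000 sinα=0.8660 | (5,8) | tMaxX 0.9800 tMaxY 0.2078 | tΔX 2.0000 tΔY 1.1547
    t=0.2078 [y] (5,9) — stop
  → r_2 = 0.2078
beam 3: φ=180°, α=210°
  cosα=-0.8660 sinα=-0.5000 | (5,8) | tMaxX 0.5658 tMaxY 1.6400 | tΔX 1.1547 tΔY 2.0000
    t=0.5658 [x] (4,8)
    t=1.6400 [y] (4,7)
    t=1.7205 [x] (3,7)
    t=2.8752 [x] (2,7)
    t=3.6400 [y] (2,6)
    t=4.0299 [x] (1,6) — stop
  → r_3 = 4.0299
beam 4: φ=270°, α=300°
  cosα=0.5000 sinα=-0.8660 | (5,8) | tMaxX 1.0200 tMaxY 0.9469 | tΔX 2.0000 tΔY 1.1547
    t=0.9469 [y] (5,7) — stop
  → r_4 = 0.9469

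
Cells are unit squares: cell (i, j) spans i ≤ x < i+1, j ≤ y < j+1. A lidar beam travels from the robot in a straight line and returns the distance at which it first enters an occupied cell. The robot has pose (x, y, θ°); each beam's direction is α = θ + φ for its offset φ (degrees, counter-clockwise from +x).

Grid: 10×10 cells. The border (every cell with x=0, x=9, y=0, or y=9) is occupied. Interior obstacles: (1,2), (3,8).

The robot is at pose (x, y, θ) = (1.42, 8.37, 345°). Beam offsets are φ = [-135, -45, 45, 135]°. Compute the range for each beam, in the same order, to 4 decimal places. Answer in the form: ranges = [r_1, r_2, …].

beam 1: φ=-135°, α=210°
  d=(-0.8660,-0.5000)  start (1,8)  tX=0.4850 tY=0.7400  stride 1/|dx|=1.1547 1/|dy|=2.0000
    cross x-line → (0,8), t=0.4850 (wall)
  → r_1 = 0.4850
beam 2: φ=-45°, α=300°
  d=(0.5000,-0.8660)  start (1,8)  tX=1.1600 tY=0.4272  stride 1/|dx|=2.0000 1/|dy|=1.1547
    cross y-line → (1,7), t=0.4272
    cross x-line → (2,7), t=1.1600
    cross y-line → (2,6), t=1.5819
    cross y-line → (2,5), t=2.7366
    cross x-line → (3,5), t=3.1600
    cross y-line → (3,4), t=3.8913
    cross y-line → (3,3), t=5.0460
    cross x-line → (4,3), t=5.1600
    cross y-line → (4,2), t=6.2007
    cross x-line → (5,2), t=7.1600
    cross y-line → (5,1), t=7.3554
    cross y-line → (5,0), t=8.5101 (wall)
  → r_2 = 8.5101
beam 3: φ=45°, α=30°
  d=(0.8660,0.5000)  start (1,8)  tX=0.6697 tY=1.2600  stride 1/|dx|=1.1547 1/|dy|=2.0000
    cross x-line → (2,8), t=0.6697
    cross y-line → (2,9), t=1.2600 (wall)
  → r_3 = 1.2600
beam 4: φ=135°, α=120°
  d=(-0.5000,0.8660)  start (1,8)  tX=0.8400 tY=0.7275  stride 1/|dx|=2.0000 1/|dy|=1.1547
    cross y-line → (1,9), t=0.7275 (wall)
  → r_4 = 0.7275

ranges = [0.4850, 8.5101, 1.2600, 0.7275]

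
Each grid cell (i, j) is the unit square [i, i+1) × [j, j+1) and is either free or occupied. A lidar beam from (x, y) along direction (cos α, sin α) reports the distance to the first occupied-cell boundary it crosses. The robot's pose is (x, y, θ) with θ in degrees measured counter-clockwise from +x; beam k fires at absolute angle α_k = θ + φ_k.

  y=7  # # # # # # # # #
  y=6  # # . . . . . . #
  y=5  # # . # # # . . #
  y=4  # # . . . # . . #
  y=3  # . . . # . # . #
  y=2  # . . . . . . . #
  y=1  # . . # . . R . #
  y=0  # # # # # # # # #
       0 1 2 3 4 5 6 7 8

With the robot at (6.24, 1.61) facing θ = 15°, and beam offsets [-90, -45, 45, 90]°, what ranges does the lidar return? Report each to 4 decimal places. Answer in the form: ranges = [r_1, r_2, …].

beam 1: φ=-90°, α=285°
  cosα=0.2588 sinα=-0.9659 | (6,1) | tMaxX 2.9364 tMaxY 0.6315 | tΔX 3.8637 tΔY 1.0353
    t=0.6315 [y] (6,0) — stop
  → r_1 = 0.6315
beam 2: φ=-45°, α=330°
  cosα=0.8660 sinα=-0.5000 | (6,1) | tMaxX 0.8776 tMaxY 1.2200 | tΔX 1.1547 tΔY 2.0000
    t=0.8776 [x] (7,1)
    t=1.2200 [y] (7,0) — stop
  → r_2 = 1.2200
beam 3: φ=45°, α=60°
  cosα=0.5000 sinα=0.8660 | (6,1) | tMaxX 1.5200 tMaxY 0.4503 | tΔX 2.0000 tΔY 1.1547
    t=0.4503 [y] (6,2)
    t=1.5200 [x] (7,2)
    t=1.6050 [y] (7,3)
    t=2.7597 [y] (7,4)
    t=3.5200 [x] (8,4) — stop
  → r_3 = 3.5200
beam 4: φ=90°, α=105°
  cosα=-0.2588 sinα=0.9659 | (6,1) | tMaxX 0.9273 tMaxY 0.4038 | tΔX 3.8637 tΔY 1.0353
    t=0.4038 [y] (6,2)
    t=0.9273 [x] (5,2)
    t=1.4390 [y] (5,3)
    t=2.4743 [y] (5,4) — stop
  → r_4 = 2.4743

ranges = [0.6315, 1.2200, 3.5200, 2.4743]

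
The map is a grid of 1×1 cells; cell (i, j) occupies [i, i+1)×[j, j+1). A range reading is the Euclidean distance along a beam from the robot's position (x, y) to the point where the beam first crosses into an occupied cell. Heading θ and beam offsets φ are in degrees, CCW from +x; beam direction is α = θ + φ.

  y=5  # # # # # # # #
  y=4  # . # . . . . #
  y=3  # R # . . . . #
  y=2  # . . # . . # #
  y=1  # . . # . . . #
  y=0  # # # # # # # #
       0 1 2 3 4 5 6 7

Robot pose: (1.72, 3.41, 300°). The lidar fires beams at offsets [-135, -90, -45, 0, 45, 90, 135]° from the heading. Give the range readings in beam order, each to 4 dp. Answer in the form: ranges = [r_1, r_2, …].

ranges = [0.7454, 0.8314, 2.4950, 2.5600, 0.2899, 0.3233, 1.0818]

beam 1: φ=-135°, α=165°
  d=(-0.9659,0.2588)  start (1,3)  tX=0.7454 tY=2.2796  stride 1/|dx|=1.0353 1/|dy|=3.8637
    cross x-line → (0,3), t=0.7454 (wall)
  → r_1 = 0.7454
beam 2: φ=-90°, α=210°
  d=(-0.8660,-0.5000)  start (1,3)  tX=0.8314 tY=0.8200  stride 1/|dx|=1.1547 1/|dy|=2.0000
    cross y-line → (1,2), t=0.8200
    cross x-line → (0,2), t=0.8314 (wall)
  → r_2 = 0.8314
beam 3: φ=-45°, α=255°
  d=(-0.2588,-0.9659)  start (1,3)  tX=2.7819 tY=0.4245  stride 1/|dx|=3.8637 1/|dy|=1.0353
    cross y-line → (1,2), t=0.4245
    cross y-line → (1,1), t=1.4597
    cross y-line → (1,0), t=2.4950 (wall)
  → r_3 = 2.4950
beam 4: φ=0°, α=300°
  d=(0.5000,-0.8660)  start (1,3)  tX=0.5600 tY=0.4734  stride 1/|dx|=2.0000 1/|dy|=1.1547
    cross y-line → (1,2), t=0.4734
    cross x-line → (2,2), t=0.5600
    cross y-line → (2,1), t=1.6281
    cross x-line → (3,1), t=2.5600 (wall)
  → r_4 = 2.5600
beam 5: φ=45°, α=345°
  d=(0.9659,-0.2588)  start (1,3)  tX=0.2899 tY=1.5841  stride 1/|dx|=1.0353 1/|dy|=3.8637
    cross x-line → (2,3), t=0.2899 (wall)
  → r_5 = 0.2899
beam 6: φ=90°, α=30°
  d=(0.8660,0.5000)  start (1,3)  tX=0.3233 tY=1.1800  stride 1/|dx|=1.1547 1/|dy|=2.0000
    cross x-line → (2,3), t=0.3233 (wall)
  → r_6 = 0.3233
beam 7: φ=135°, α=75°
  d=(0.2588,0.9659)  start (1,3)  tX=1.0818 tY=0.6108  stride 1/|dx|=3.8637 1/|dy|=1.0353
    cross y-line → (1,4), t=0.6108
    cross x-line → (2,4), t=1.0818 (wall)
  → r_7 = 1.0818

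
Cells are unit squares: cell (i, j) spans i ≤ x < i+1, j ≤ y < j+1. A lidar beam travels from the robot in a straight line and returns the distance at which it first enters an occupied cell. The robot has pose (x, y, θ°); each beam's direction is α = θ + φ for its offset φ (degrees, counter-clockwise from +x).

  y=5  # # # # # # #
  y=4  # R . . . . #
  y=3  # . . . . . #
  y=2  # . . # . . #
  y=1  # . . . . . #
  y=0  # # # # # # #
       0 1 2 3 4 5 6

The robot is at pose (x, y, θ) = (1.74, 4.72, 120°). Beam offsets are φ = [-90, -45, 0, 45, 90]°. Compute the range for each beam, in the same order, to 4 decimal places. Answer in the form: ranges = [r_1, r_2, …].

beam 1: φ=-90°, α=30°
  direction (0.8660, 0.5000); cell (1,4); t to first gridline: x 0.3002, y 0.5600 (then +1.1547 / +2.0000)
    (2,4) via x @ 0.3002
    (2,5) via y @ 0.5600  # hit
  → r_1 = 0.5600
beam 2: φ=-45°, α=75°
  direction (0.2588, 0.9659); cell (1,4); t to first gridline: x 1.0046, y 0.2899 (then +3.8637 / +1.0353)
    (1,5) via y @ 0.2899  # hit
  → r_2 = 0.2899
beam 3: φ=0°, α=120°
  direction (-0.5000, 0.8660); cell (1,4); t to first gridline: x 1.4800, y 0.3233 (then +2.0000 / +1.1547)
    (1,5) via y @ 0.3233  # hit
  → r_3 = 0.3233
beam 4: φ=45°, α=165°
  direction (-0.9659, 0.2588); cell (1,4); t to first gridline: x 0.7661, y 1.0818 (then +1.0353 / +3.8637)
    (0,4) via x @ 0.7661  # hit
  → r_4 = 0.7661
beam 5: φ=90°, α=210°
  direction (-0.8660, -0.5000); cell (1,4); t to first gridline: x 0.8545, y 1.4400 (then +1.1547 / +2.0000)
    (0,4) via x @ 0.8545  # hit
  → r_5 = 0.8545

ranges = [0.5600, 0.2899, 0.3233, 0.7661, 0.8545]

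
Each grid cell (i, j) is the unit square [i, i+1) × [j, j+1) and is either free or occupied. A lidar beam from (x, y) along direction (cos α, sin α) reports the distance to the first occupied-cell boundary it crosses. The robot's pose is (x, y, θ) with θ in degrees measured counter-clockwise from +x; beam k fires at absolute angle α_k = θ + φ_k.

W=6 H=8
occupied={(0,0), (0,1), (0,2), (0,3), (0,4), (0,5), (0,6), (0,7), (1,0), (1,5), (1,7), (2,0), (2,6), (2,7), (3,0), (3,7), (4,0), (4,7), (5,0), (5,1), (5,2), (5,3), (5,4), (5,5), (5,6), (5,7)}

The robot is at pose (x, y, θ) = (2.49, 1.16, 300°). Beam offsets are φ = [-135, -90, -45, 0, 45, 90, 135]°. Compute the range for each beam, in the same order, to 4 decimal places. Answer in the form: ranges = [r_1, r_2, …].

ranges = [1.5426, 0.3200, 0.1656, 0.1848, 0.6182, 2.8983, 6.0460]

beam 1: φ=-135°, α=165°
  dir = (cos 165°, sin 165°) = (-0.9659, 0.2588); from cell (2,1)
  next x-line at t=0.5073, next y-line at t=3.2455; Δt_x=1.0353, Δt_y=3.8637
    x: enter (1,1) at t=0.5073
    x: enter (0,1) at t=1.5426 ← occupied
  → r_1 = 1.5426
beam 2: φ=-90°, α=210°
  dir = (cos 210°, sin 210°) = (-0.8660, -0.5000); from cell (2,1)
  next x-line at t=0.5658, next y-line at t=0.3200; Δt_x=1.1547, Δt_y=2.0000
    y: enter (2,0) at t=0.3200 ← occupied
  → r_2 = 0.3200
beam 3: φ=-45°, α=255°
  dir = (cos 255°, sin 255°) = (-0.2588, -0.9659); from cell (2,1)
  next x-line at t=1.8932, next y-line at t=0.1656; Δt_x=3.8637, Δt_y=1.0353
    y: enter (2,0) at t=0.1656 ← occupied
  → r_3 = 0.1656
beam 4: φ=0°, α=300°
  dir = (cos 300°, sin 300°) = (0.5000, -0.8660); from cell (2,1)
  next x-line at t=1.0200, next y-line at t=0.1848; Δt_x=2.0000, Δt_y=1.1547
    y: enter (2,0) at t=0.1848 ← occupied
  → r_4 = 0.1848
beam 5: φ=45°, α=345°
  dir = (cos 345°, sin 345°) = (0.9659, -0.2588); from cell (2,1)
  next x-line at t=0.5280, next y-line at t=0.6182; Δt_x=1.0353, Δt_y=3.8637
    x: enter (3,1) at t=0.5280
    y: enter (3,0) at t=0.6182 ← occupied
  → r_5 = 0.6182
beam 6: φ=90°, α=30°
  dir = (cos 30°, sin 30°) = (0.8660, 0.5000); from cell (2,1)
  next x-line at t=0.5889, next y-line at t=1.6800; Δt_x=1.1547, Δt_y=2.0000
    x: enter (3,1) at t=0.5889
    y: enter (3,2) at t=1.6800
    x: enter (4,2) at t=1.7436
    x: enter (5,2) at t=2.8983 ← occupied
  → r_6 = 2.8983
beam 7: φ=135°, α=75°
  dir = (cos 75°, sin 75°) = (0.2588, 0.9659); from cell (2,1)
  next x-line at t=1.9705, next y-line at t=0.8696; Δt_x=3.8637, Δt_y=1.0353
    y: enter (2,2) at t=0.8696
    y: enter (2,3) at t=1.9049
    x: enter (3,3) at t=1.9705
    y: enter (3,4) at t=2.9402
    y: enter (3,5) at t=3.9755
    y: enter (3,6) at t=5.0107
    x: enter (4,6) at t=5.8342
    y: enter (4,7) at t=6.0460 ← occupied
  → r_7 = 6.0460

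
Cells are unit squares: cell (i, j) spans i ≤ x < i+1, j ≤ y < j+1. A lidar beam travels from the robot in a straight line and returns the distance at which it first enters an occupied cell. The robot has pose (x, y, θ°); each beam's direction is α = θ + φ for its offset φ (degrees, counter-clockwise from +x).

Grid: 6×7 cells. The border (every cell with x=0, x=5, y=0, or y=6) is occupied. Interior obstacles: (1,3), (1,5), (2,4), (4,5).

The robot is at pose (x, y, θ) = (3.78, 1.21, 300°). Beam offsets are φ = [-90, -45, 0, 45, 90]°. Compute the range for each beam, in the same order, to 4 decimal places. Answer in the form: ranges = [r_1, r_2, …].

ranges = [0.4200, 0.2174, 0.2425, 0.8114, 1.4087]

beam 1: φ=-90°, α=210°
  direction (-0.8660, -0.5000); cell (3,1); t to first gridline: x 0.9007, y 0.4200 (then +1.1547 / +2.0000)
    (3,0) via y @ 0.4200  # hit
  → r_1 = 0.4200
beam 2: φ=-45°, α=255°
  direction (-0.2588, -0.9659); cell (3,1); t to first gridline: x 3.0137, y 0.2174 (then +3.8637 / +1.0353)
    (3,0) via y @ 0.2174  # hit
  → r_2 = 0.2174
beam 3: φ=0°, α=300°
  direction (0.5000, -0.8660); cell (3,1); t to first gridline: x 0.4400, y 0.2425 (then +2.0000 / +1.1547)
    (3,0) via y @ 0.2425  # hit
  → r_3 = 0.2425
beam 4: φ=45°, α=345°
  direction (0.9659, -0.2588); cell (3,1); t to first gridline: x 0.2278, y 0.8114 (then +1.0353 / +3.8637)
    (4,1) via x @ 0.2278
    (4,0) via y @ 0.8114  # hit
  → r_4 = 0.8114
beam 5: φ=90°, α=30°
  direction (0.8660, 0.5000); cell (3,1); t to first gridline: x 0.2540, y 1.5800 (then +1.1547 / +2.0000)
    (4,1) via x @ 0.2540
    (5,1) via x @ 1.4087  # hit
  → r_5 = 1.4087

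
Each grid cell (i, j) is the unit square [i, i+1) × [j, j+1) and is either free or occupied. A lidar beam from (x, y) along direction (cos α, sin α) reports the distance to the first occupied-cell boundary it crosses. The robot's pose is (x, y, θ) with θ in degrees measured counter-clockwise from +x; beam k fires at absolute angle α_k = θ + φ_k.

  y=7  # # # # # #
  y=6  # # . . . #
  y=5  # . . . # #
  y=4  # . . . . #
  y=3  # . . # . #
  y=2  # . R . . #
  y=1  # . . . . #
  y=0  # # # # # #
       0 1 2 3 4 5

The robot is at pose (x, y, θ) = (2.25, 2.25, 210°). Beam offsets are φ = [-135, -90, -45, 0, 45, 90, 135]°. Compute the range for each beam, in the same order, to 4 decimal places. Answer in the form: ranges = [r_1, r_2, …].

beam 1: φ=-135°, α=75°
  direction (0.2588, 0.9659); cell (2,2); t to first gridline: x 2.8978, y 0.7765 (then +3.8637 / +1.0353)
    (2,3) via y @ 0.7765
    (2,4) via y @ 1.8117
    (2,5) via y @ 2.8470
    (3,5) via x @ 2.8978
    (3,6) via y @ 3.8823
    (3,7) via y @ 4.9176  # hit
  → r_1 = 4.9176
beam 2: φ=-90°, α=120°
  direction (-0.5000, 0.8660); cell (2,2); t to first gridline: x 0.5000, y 0.8660 (then +2.0000 / +1.1547)
    (1,2) via x @ 0.5000
    (1,3) via y @ 0.8660
    (1,4) via y @ 2.0207
    (0,4) via x @ 2.5000  # hit
  → r_2 = 2.5000
beam 3: φ=-45°, α=165°
  direction (-0.9659, 0.2588); cell (2,2); t to first gridline: x 0.2588, y 2.8978 (then +1.0353 / +3.8637)
    (1,2) via x @ 0.2588
    (0,2) via x @ 1.2941  # hit
  → r_3 = 1.2941
beam 4: φ=0°, α=210°
  direction (-0.8660, -0.5000); cell (2,2); t to first gridline: x 0.2887, y 0.5000 (then +1.1547 / +2.0000)
    (1,2) via x @ 0.2887
    (1,1) via y @ 0.5000
    (0,1) via x @ 1.4434  # hit
  → r_4 = 1.4434
beam 5: φ=45°, α=255°
  direction (-0.2588, -0.9659); cell (2,2); t to first gridline: x 0.9659, y 0.2588 (then +3.8637 / +1.0353)
    (2,1) via y @ 0.2588
    (1,1) via x @ 0.9659
    (1,0) via y @ 1.2941  # hit
  → r_5 = 1.2941
beam 6: φ=90°, α=300°
  direction (0.5000, -0.8660); cell (2,2); t to first gridline: x 1.5000, y 0.2887 (then +2.0000 / +1.1547)
    (2,1) via y @ 0.2887
    (2,0) via y @ 1.4434  # hit
  → r_6 = 1.4434
beam 7: φ=135°, α=345°
  direction (0.9659, -0.2588); cell (2,2); t to first gridline: x 0.7765, y 0.9659 (then +1.0353 / +3.8637)
    (3,2) via x @ 0.7765
    (3,1) via y @ 0.9659
    (4,1) via x @ 1.8117
    (5,1) via x @ 2.8470  # hit
  → r_7 = 2.8470

ranges = [4.9176, 2.5000, 1.2941, 1.4434, 1.2941, 1.4434, 2.8470]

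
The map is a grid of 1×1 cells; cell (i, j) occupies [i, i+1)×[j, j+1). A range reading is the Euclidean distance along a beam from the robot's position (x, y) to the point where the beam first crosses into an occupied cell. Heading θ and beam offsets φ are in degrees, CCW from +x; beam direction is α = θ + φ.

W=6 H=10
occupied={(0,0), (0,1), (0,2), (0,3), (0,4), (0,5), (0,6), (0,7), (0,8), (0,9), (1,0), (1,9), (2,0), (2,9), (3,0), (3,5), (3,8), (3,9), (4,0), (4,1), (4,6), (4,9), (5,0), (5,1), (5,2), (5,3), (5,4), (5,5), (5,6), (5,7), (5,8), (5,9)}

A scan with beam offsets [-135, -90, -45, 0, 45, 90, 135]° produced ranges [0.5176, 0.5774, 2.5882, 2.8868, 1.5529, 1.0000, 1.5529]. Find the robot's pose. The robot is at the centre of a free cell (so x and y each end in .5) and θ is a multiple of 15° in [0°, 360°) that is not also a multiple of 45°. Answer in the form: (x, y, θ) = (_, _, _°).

Enumerate (i+0.5, j+0.5, θ) over the 28 free cells and 16 admissible headings. For each, cast all 7 beams and compare to the given ranges.
  (2.5, 7.5, 150°): beam 1 = 2.5882 ≠ 0.5176 ✗
  (4.5, 3.5, 330°): beam 1 = 3.6235 ≠ 0.5176 ✗
  (2.5, 7.5, 210°): beam 1 = 1.5529 ≠ 0.5176 ✗
  (4.5, 3.5, 105°): beam 1 = 0.5774 ≠ 0.5176 ✗
  …
  (3.5, 7.5, 210°): r_1=0.5176, r_2=0.5774, r_3=2.5882, r_4=2.8868, r_5=1.5529, r_6=1.0000, r_7=1.5529 — all match ✓
Unique over the lattice → pose = (3.5, 7.5, 210°).

(x, y, θ) = (3.5, 7.5, 210°)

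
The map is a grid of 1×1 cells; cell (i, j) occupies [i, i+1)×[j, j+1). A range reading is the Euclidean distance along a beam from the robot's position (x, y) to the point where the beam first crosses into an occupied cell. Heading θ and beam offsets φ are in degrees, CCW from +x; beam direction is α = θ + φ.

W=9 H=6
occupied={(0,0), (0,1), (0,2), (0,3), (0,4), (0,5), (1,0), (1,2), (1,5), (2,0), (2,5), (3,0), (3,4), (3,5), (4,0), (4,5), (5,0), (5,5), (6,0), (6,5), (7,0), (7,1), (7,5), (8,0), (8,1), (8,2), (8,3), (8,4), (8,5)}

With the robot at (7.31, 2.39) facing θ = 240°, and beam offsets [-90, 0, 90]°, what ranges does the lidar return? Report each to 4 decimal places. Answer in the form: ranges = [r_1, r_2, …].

ranges = [3.8221, 0.4503, 0.7800]

beam 1: φ=-90°, α=150°
  dir = (cos 150°, sin 150°) = (-0.8660, 0.5000); from cell (7,2)
  next x-line at t=0.3580, next y-line at t=1.2200; Δt_x=1.1547, Δt_y=2.0000
    x: enter (6,2) at t=0.3580
    y: enter (6,3) at t=1.2200
    x: enter (5,3) at t=1.5127
    x: enter (4,3) at t=2.6674
    y: enter (4,4) at t=3.2200
    x: enter (3,4) at t=3.8221 ← occupied
  → r_1 = 3.8221
beam 2: φ=0°, α=240°
  dir = (cos 240°, sin 240°) = (-0.5000, -0.8660); from cell (7,2)
  next x-line at t=0.6200, next y-line at t=0.4503; Δt_x=2.0000, Δt_y=1.1547
    y: enter (7,1) at t=0.4503 ← occupied
  → r_2 = 0.4503
beam 3: φ=90°, α=330°
  dir = (cos 330°, sin 330°) = (0.8660, -0.5000); from cell (7,2)
  next x-line at t=0.7967, next y-line at t=0.7800; Δt_x=1.1547, Δt_y=2.0000
    y: enter (7,1) at t=0.7800 ← occupied
  → r_3 = 0.7800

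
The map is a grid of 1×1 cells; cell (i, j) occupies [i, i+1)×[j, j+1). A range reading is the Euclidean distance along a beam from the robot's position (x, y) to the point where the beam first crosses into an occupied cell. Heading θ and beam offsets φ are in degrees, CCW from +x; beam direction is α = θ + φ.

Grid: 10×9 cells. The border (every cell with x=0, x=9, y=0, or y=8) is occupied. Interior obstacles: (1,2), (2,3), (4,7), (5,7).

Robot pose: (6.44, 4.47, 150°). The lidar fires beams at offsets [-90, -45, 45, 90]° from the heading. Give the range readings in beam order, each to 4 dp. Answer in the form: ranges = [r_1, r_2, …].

beam 1: φ=-90°, α=60°
  d=(0.5000,0.8660)  start (6,4)  tX=1.1200 tY=0.6120  stride 1/|dx|=2.0000 1/|dy|=1.1547
    cross y-line → (6,5), t=0.6120
    cross x-line → (7,5), t=1.1200
    cross y-line → (7,6), t=1.7667
    cross y-line → (7,7), t=2.9214
    cross x-line → (8,7), t=3.1200
    cross y-line → (8,8), t=4.0761 (wall)
  → r_1 = 4.0761
beam 2: φ=-45°, α=105°
  d=(-0.2588,0.9659)  start (6,4)  tX=1.7000 tY=0.5487  stride 1/|dx|=3.8637 1/|dy|=1.0353
    cross y-line → (6,5), t=0.5487
    cross y-line → (6,6), t=1.5840
    cross x-line → (5,6), t=1.7000
    cross y-line → (5,7), t=2.6192 (wall)
  → r_2 = 2.6192
beam 3: φ=45°, α=195°
  d=(-0.9659,-0.2588)  start (6,4)  tX=0.4555 tY=1.8159  stride 1/|dx|=1.0353 1/|dy|=3.8637
    cross x-line → (5,4), t=0.4555
    cross x-line → (4,4), t=1.4908
    cross y-line → (4,3), t=1.8159
    cross x-line → (3,3), t=2.5261
    cross x-line → (2,3), t=3.5614 (wall)
  → r_3 = 3.5614
beam 4: φ=90°, α=240°
  d=(-0.5000,-0.8660)  start (6,4)  tX=0.8800 tY=0.5427  stride 1/|dx|=2.0000 1/|dy|=1.1547
    cross y-line → (6,3), t=0.5427
    cross x-line → (5,3), t=0.8800
    cross y-line → (5,2), t=1.6974
    cross y-line → (5,1), t=2.8521
    cross x-line → (4,1), t=2.8800
    cross y-line → (4,0), t=4.0068 (wall)
  → r_4 = 4.0068

ranges = [4.0761, 2.6192, 3.5614, 4.0068]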